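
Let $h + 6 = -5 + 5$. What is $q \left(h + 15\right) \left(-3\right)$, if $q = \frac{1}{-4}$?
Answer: $\frac{27}{4} \approx 6.75$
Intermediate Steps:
$q = - \frac{1}{4} \approx -0.25$
$h = -6$ ($h = -6 + \left(-5 + 5\right) = -6 + 0 = -6$)
$q \left(h + 15\right) \left(-3\right) = - \frac{-6 + 15}{4} \left(-3\right) = \left(- \frac{1}{4}\right) 9 \left(-3\right) = \left(- \frac{9}{4}\right) \left(-3\right) = \frac{27}{4}$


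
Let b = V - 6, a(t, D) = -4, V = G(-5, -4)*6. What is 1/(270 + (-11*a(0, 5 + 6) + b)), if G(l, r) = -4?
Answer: 1/284 ≈ 0.0035211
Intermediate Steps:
V = -24 (V = -4*6 = -24)
b = -30 (b = -24 - 6 = -30)
1/(270 + (-11*a(0, 5 + 6) + b)) = 1/(270 + (-11*(-4) - 30)) = 1/(270 + (44 - 30)) = 1/(270 + 14) = 1/284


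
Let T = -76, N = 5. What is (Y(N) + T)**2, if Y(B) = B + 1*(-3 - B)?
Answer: 6241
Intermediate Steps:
Y(B) = -3 (Y(B) = B + (-3 - B) = -3)
(Y(N) + T)**2 = (-3 - 76)**2 = (-79)**2 = 6241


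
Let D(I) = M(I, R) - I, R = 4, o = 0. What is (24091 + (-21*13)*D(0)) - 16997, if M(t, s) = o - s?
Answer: 8186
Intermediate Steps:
M(t, s) = -s (M(t, s) = 0 - s = -s)
D(I) = -4 - I (D(I) = -1*4 - I = -4 - I)
(24091 + (-21*13)*D(0)) - 16997 = (24091 + (-21*13)*(-4 - 1*0)) - 16997 = (24091 - 273*(-4 + 0)) - 16997 = (24091 - 273*(-4)) - 16997 = (24091 + 1092) - 16997 = 25183 - 16997 = 8186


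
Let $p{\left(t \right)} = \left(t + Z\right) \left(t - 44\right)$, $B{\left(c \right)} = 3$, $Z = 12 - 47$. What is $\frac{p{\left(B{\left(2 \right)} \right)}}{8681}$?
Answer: $\frac{1312}{8681} \approx 0.15113$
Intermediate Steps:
$Z = -35$
$p{\left(t \right)} = \left(-44 + t\right) \left(-35 + t\right)$ ($p{\left(t \right)} = \left(t - 35\right) \left(t - 44\right) = \left(-35 + t\right) \left(-44 + t\right) = \left(-44 + t\right) \left(-35 + t\right)$)
$\frac{p{\left(B{\left(2 \right)} \right)}}{8681} = \frac{1540 + 3^{2} - 237}{8681} = \left(1540 + 9 - 237\right) \frac{1}{8681} = 1312 \cdot \frac{1}{8681} = \frac{1312}{8681}$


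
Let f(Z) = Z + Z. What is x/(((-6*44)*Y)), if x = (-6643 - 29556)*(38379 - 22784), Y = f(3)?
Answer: 564523405/1584 ≈ 3.5639e+5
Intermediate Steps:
f(Z) = 2*Z
Y = 6 (Y = 2*3 = 6)
x = -564523405 (x = -36199*15595 = -564523405)
x/(((-6*44)*Y)) = -564523405/(-6*44*6) = -564523405/((-264*6)) = -564523405/(-1584) = -564523405*(-1/1584) = 564523405/1584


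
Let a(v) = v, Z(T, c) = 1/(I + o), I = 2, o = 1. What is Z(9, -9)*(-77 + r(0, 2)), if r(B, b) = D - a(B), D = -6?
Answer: -83/3 ≈ -27.667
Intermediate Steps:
Z(T, c) = 1/3 (Z(T, c) = 1/(2 + 1) = 1/3)
r(B, b) = -6 - B
Z(9, -9)*(-77 + r(0, 2)) = (-77 + (-6 - 1*0))/3 = (-77 + (-6 + 0))/3 = (-77 - 6)/3 = (1/3)*(-83) = -83/3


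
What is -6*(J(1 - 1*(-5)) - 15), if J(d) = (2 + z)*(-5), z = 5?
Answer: 300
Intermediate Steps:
J(d) = -35 (J(d) = (2 + 5)*(-5) = 7*(-5) = -35)
-6*(J(1 - 1*(-5)) - 15) = -6*(-35 - 15) = -6*(-50) = 300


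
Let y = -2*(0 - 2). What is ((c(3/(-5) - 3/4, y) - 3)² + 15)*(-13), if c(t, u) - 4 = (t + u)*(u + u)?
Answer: -165048/25 ≈ -6601.9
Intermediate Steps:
y = 4 (y = -2*(-2) = 4)
c(t, u) = 4 + 2*u*(t + u) (c(t, u) = 4 + (t + u)*(u + u) = 4 + (t + u)*(2*u) = 4 + 2*u*(t + u))
((c(3/(-5) - 3/4, y) - 3)² + 15)*(-13) = (((4 + 2*4² + 2*(3/(-5) - 3/4)*4) - 3)² + 15)*(-13) = (((4 + 2*16 + 2*(3*(-⅕) - 3*¼)*4) - 3)² + 15)*(-13) = (((4 + 32 + 2*(-⅗ - ¾)*4) - 3)² + 15)*(-13) = (((4 + 32 + 2*(-27/20)*4) - 3)² + 15)*(-13) = (((4 + 32 - 54/5) - 3)² + 15)*(-13) = ((126/5 - 3)² + 15)*(-13) = ((111/5)² + 15)*(-13) = (12321/25 + 15)*(-13) = (12696/25)*(-13) = -165048/25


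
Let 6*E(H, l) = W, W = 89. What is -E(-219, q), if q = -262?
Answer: -89/6 ≈ -14.833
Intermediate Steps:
E(H, l) = 89/6 (E(H, l) = (⅙)*89 = 89/6)
-E(-219, q) = -1*89/6 = -89/6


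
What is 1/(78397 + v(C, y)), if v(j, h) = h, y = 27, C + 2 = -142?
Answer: 1/78424 ≈ 1.2751e-5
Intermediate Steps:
C = -144 (C = -2 - 142 = -144)
1/(78397 + v(C, y)) = 1/(78397 + 27) = 1/78424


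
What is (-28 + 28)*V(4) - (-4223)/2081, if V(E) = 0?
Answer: 4223/2081 ≈ 2.0293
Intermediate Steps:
(-28 + 28)*V(4) - (-4223)/2081 = (-28 + 28)*0 - (-4223)/2081 = 0*0 - (-4223)/2081 = 0 - 1*(-4223/2081) = 0 + 4223/2081 = 4223/2081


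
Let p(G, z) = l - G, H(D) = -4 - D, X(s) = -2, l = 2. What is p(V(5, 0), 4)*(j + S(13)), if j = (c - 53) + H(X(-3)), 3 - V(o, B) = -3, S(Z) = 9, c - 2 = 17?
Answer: 108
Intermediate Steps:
c = 19 (c = 2 + 17 = 19)
V(o, B) = 6 (V(o, B) = 3 - 1*(-3) = 3 + 3 = 6)
j = -36 (j = (19 - 53) + (-4 - 1*(-2)) = -34 + (-4 + 2) = -34 - 2 = -36)
p(G, z) = 2 - G
p(V(5, 0), 4)*(j + S(13)) = (2 - 1*6)*(-36 + 9) = (2 - 6)*(-27) = -4*(-27) = 108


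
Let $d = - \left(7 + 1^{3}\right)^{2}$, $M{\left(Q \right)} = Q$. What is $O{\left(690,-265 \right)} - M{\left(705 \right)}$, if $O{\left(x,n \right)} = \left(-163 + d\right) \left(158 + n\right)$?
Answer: $23584$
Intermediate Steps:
$d = -64$ ($d = - \left(7 + 1\right)^{2} = - 8^{2} = \left(-1\right) 64 = -64$)
$O{\left(x,n \right)} = -35866 - 227 n$ ($O{\left(x,n \right)} = \left(-163 - 64\right) \left(158 + n\right) = - 227 \left(158 + n\right) = -35866 - 227 n$)
$O{\left(690,-265 \right)} - M{\left(705 \right)} = \left(-35866 - -60155\right) - 705 = \left(-35866 + 60155\right) - 705 = 24289 - 705 = 23584$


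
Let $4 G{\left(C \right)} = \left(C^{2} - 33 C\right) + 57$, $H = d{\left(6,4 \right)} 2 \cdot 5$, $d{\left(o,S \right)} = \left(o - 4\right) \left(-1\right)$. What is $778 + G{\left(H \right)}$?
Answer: $\frac{4229}{4} \approx 1057.3$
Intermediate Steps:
$d{\left(o,S \right)} = 4 - o$ ($d{\left(o,S \right)} = \left(-4 + o\right) \left(-1\right) = 4 - o$)
$H = -20$ ($H = \left(4 - 6\right) 2 \cdot 5 = \left(-2\right) 2 \cdot 5 = \left(-4\right) 5 = -20$)
$G{\left(C \right)} = \frac{57}{4} - \frac{33 C}{4} + \frac{C^{2}}{4}$ ($G{\left(C \right)} = \frac{\left(C^{2} - 33 C\right) + 57}{4} = \frac{57 + C^{2} - 33 C}{4} = \frac{57}{4} - \frac{33 C}{4} + \frac{C^{2}}{4}$)
$778 + G{\left(H \right)} = 778 + \left(\frac{57}{4} - -165 + \frac{\left(-20\right)^{2}}{4}\right) = 778 + \left(\frac{57}{4} + 165 + \frac{1}{4} \cdot 400\right) = 778 + \left(\frac{57}{4} + 165 + 100\right) = 778 + \frac{1117}{4} = \frac{4229}{4}$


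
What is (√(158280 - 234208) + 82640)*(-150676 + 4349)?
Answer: -12092463280 - 292654*I*√18982 ≈ -1.2092e+10 - 4.032e+7*I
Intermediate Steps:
(√(158280 - 234208) + 82640)*(-150676 + 4349) = (√(-75928) + 82640)*(-146327) = (2*I*√18982 + 82640)*(-146327) = (82640 + 2*I*√18982)*(-146327) = -12092463280 - 292654*I*√18982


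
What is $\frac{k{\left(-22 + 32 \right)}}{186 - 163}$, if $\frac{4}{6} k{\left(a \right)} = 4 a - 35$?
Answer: $\frac{15}{46} \approx 0.32609$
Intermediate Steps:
$k{\left(a \right)} = - \frac{105}{2} + 6 a$ ($k{\left(a \right)} = \frac{3 \left(4 a - 35\right)}{2} = \frac{3 \left(-35 + 4 a\right)}{2} = - \frac{105}{2} + 6 a$)
$\frac{k{\left(-22 + 32 \right)}}{186 - 163} = \frac{- \frac{105}{2} + 6 \left(-22 + 32\right)}{186 - 163} = \frac{- \frac{105}{2} + 6 \cdot 10}{23} = \frac{- \frac{105}{2} + 60}{23} = \frac{1}{23} \cdot \frac{15}{2} = \frac{15}{46}$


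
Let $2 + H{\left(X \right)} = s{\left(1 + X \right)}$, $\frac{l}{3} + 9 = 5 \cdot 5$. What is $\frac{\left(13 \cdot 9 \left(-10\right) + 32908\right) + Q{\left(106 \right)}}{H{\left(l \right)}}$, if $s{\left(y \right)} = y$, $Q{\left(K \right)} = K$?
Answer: $\frac{31844}{47} \approx 677.53$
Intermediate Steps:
$l = 48$ ($l = -27 + 3 \cdot 5 \cdot 5 = -27 + 3 \cdot 25 = -27 + 75 = 48$)
$H{\left(X \right)} = -1 + X$ ($H{\left(X \right)} = -2 + \left(1 + X\right) = -1 + X$)
$\frac{\left(13 \cdot 9 \left(-10\right) + 32908\right) + Q{\left(106 \right)}}{H{\left(l \right)}} = \frac{\left(13 \cdot 9 \left(-10\right) + 32908\right) + 106}{-1 + 48} = \frac{\left(117 \left(-10\right) + 32908\right) + 106}{47} = \left(\left(-1170 + 32908\right) + 106\right) \frac{1}{47} = \left(31738 + 106\right) \frac{1}{47} = 31844 \cdot \frac{1}{47} = \frac{31844}{47}$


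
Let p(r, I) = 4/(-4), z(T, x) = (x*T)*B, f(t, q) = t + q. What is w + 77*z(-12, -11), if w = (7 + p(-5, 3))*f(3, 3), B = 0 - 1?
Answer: -10128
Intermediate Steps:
B = -1
f(t, q) = q + t
z(T, x) = -T*x (z(T, x) = (x*T)*(-1) = (T*x)*(-1) = -T*x)
p(r, I) = -1 (p(r, I) = 4*(-¼) = -1)
w = 36 (w = (7 - 1)*(3 + 3) = 6*6 = 36)
w + 77*z(-12, -11) = 36 + 77*(-1*(-12)*(-11)) = 36 + 77*(-132) = 36 - 10164 = -10128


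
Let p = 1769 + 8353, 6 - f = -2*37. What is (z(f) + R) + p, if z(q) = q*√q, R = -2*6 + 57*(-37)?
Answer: 8001 + 320*√5 ≈ 8716.5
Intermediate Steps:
f = 80 (f = 6 - (-2)*37 = 6 - 1*(-74) = 6 + 74 = 80)
p = 10122
R = -2121 (R = -12 - 2109 = -2121)
z(q) = q^(3/2)
(z(f) + R) + p = (80^(3/2) - 2121) + 10122 = (320*√5 - 2121) + 10122 = (-2121 + 320*√5) + 10122 = 8001 + 320*√5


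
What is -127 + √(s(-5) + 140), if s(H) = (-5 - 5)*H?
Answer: -127 + √190 ≈ -113.22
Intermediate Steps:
s(H) = -10*H
-127 + √(s(-5) + 140) = -127 + √(-10*(-5) + 140) = -127 + √(50 + 140) = -127 + √190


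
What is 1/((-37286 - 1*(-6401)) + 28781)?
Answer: -1/2104 ≈ -0.00047529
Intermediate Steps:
1/((-37286 - 1*(-6401)) + 28781) = 1/((-37286 + 6401) + 28781) = 1/(-30885 + 28781) = 1/(-2104) = -1/2104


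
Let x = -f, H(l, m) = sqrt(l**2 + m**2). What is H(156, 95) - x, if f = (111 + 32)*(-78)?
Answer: -11154 + sqrt(33361) ≈ -10971.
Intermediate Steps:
f = -11154 (f = 143*(-78) = -11154)
x = 11154 (x = -1*(-11154) = 11154)
H(156, 95) - x = sqrt(156**2 + 95**2) - 1*11154 = sqrt(24336 + 9025) - 11154 = sqrt(33361) - 11154 = -11154 + sqrt(33361)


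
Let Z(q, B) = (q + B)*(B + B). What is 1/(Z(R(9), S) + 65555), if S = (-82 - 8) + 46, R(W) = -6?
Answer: 1/69955 ≈ 1.4295e-5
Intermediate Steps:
S = -44 (S = -90 + 46 = -44)
Z(q, B) = 2*B*(B + q) (Z(q, B) = (B + q)*(2*B) = 2*B*(B + q))
1/(Z(R(9), S) + 65555) = 1/(2*(-44)*(-44 - 6) + 65555) = 1/(2*(-44)*(-50) + 65555) = 1/(4400 + 65555) = 1/69955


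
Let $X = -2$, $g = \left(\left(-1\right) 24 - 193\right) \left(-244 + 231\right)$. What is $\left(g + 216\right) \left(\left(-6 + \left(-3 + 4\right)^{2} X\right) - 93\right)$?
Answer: $-306737$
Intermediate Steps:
$g = 2821$ ($g = \left(-24 - 193\right) \left(-13\right) = \left(-217\right) \left(-13\right) = 2821$)
$\left(g + 216\right) \left(\left(-6 + \left(-3 + 4\right)^{2} X\right) - 93\right) = \left(2821 + 216\right) \left(\left(-6 + \left(-3 + 4\right)^{2} \left(-2\right)\right) - 93\right) = 3037 \left(\left(-6 + 1^{2} \left(-2\right)\right) - 93\right) = 3037 \left(\left(-6 + 1 \left(-2\right)\right) - 93\right) = 3037 \left(\left(-6 - 2\right) - 93\right) = 3037 \left(-8 - 93\right) = 3037 \left(-101\right) = -306737$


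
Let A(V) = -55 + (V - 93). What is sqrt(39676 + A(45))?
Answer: 3*sqrt(4397) ≈ 198.93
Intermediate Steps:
A(V) = -148 + V (A(V) = -55 + (-93 + V) = -148 + V)
sqrt(39676 + A(45)) = sqrt(39676 + (-148 + 45)) = sqrt(39676 - 103) = sqrt(39573) = 3*sqrt(4397)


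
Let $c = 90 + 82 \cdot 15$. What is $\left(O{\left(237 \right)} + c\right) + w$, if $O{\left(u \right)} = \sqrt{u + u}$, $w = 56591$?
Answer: $57911 + \sqrt{474} \approx 57933.0$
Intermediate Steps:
$O{\left(u \right)} = \sqrt{2} \sqrt{u}$ ($O{\left(u \right)} = \sqrt{2 u} = \sqrt{2} \sqrt{u}$)
$c = 1320$ ($c = 90 + 1230 = 1320$)
$\left(O{\left(237 \right)} + c\right) + w = \left(\sqrt{2} \sqrt{237} + 1320\right) + 56591 = \left(\sqrt{474} + 1320\right) + 56591 = \left(1320 + \sqrt{474}\right) + 56591 = 57911 + \sqrt{474}$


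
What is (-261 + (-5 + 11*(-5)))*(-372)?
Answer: 119412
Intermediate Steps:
(-261 + (-5 + 11*(-5)))*(-372) = (-261 + (-5 - 55))*(-372) = (-261 - 60)*(-372) = -321*(-372) = 119412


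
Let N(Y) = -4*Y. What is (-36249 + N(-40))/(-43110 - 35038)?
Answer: 36089/78148 ≈ 0.46180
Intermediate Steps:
(-36249 + N(-40))/(-43110 - 35038) = (-36249 - 4*(-40))/(-43110 - 35038) = (-36249 + 160)/(-78148) = -36089*(-1/78148) = 36089/78148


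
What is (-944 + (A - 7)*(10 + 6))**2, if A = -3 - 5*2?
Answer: 1597696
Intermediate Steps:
A = -13 (A = -3 - 10 = -13)
(-944 + (A - 7)*(10 + 6))**2 = (-944 + (-13 - 7)*(10 + 6))**2 = (-944 - 20*16)**2 = (-944 - 320)**2 = (-1264)**2 = 1597696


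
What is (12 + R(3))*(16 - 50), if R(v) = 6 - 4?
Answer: -476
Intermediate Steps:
R(v) = 2
(12 + R(3))*(16 - 50) = (12 + 2)*(16 - 50) = 14*(-34) = -476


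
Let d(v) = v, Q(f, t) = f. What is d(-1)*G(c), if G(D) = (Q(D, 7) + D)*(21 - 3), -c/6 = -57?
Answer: -12312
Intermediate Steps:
c = 342 (c = -6*(-57) = 342)
G(D) = 36*D (G(D) = (D + D)*(21 - 3) = (2*D)*18 = 36*D)
d(-1)*G(c) = -36*342 = -1*12312 = -12312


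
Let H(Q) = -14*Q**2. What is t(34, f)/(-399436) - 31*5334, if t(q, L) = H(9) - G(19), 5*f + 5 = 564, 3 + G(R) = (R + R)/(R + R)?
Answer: -16512084803/99859 ≈ -1.6535e+5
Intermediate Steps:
G(R) = -2 (G(R) = -3 + (R + R)/(R + R) = -3 + (2*R)/((2*R)) = -3 + (2*R)*(1/(2*R)) = -3 + 1 = -2)
f = 559/5 (f = -1 + (1/5)*564 = -1 + 564/5 = 559/5 ≈ 111.80)
t(q, L) = -1132 (t(q, L) = -14*9**2 - 1*(-2) = -14*81 + 2 = -1134 + 2 = -1132)
t(34, f)/(-399436) - 31*5334 = -1132/(-399436) - 31*5334 = -1132*(-1/399436) - 1*165354 = 283/99859 - 165354 = -16512084803/99859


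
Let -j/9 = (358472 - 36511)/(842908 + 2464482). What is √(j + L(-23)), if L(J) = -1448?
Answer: I*√15849007485646910/3307390 ≈ 38.064*I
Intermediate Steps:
j = -2897649/3307390 (j = -9*(358472 - 36511)/(842908 + 2464482) = -2897649/3307390 ≈ -0.87611)
√(j + L(-23)) = √(-2897649/3307390 - 1448) = √(-4791998369/3307390) = I*√15849007485646910/3307390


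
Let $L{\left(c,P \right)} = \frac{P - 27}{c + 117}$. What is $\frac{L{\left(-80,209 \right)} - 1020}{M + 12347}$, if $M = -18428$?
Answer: $\frac{37558}{224997} \approx 0.16693$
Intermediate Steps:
$L{\left(c,P \right)} = \frac{-27 + P}{117 + c}$
$\frac{L{\left(-80,209 \right)} - 1020}{M + 12347} = \frac{\frac{-27 + 209}{117 - 80} - 1020}{-18428 + 12347} = \frac{\frac{1}{37} \cdot 182 - 1020}{-6081} = \left(\frac{1}{37} \cdot 182 - 1020\right) \left(- \frac{1}{6081}\right) = \left(\frac{182}{37} - 1020\right) \left(- \frac{1}{6081}\right) = \left(- \frac{37558}{37}\right) \left(- \frac{1}{6081}\right) = \frac{37558}{224997}$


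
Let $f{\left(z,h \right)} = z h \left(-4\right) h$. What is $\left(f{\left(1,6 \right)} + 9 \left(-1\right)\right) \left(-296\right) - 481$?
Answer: $44807$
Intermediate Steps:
$f{\left(z,h \right)} = - 4 z h^{2}$ ($f{\left(z,h \right)} = h z \left(-4\right) h = - 4 h z h = - 4 z h^{2}$)
$\left(f{\left(1,6 \right)} + 9 \left(-1\right)\right) \left(-296\right) - 481 = \left(\left(-4\right) 1 \cdot 6^{2} + 9 \left(-1\right)\right) \left(-296\right) - 481 = \left(\left(-4\right) 1 \cdot 36 - 9\right) \left(-296\right) - 481 = \left(-144 - 9\right) \left(-296\right) - 481 = \left(-153\right) \left(-296\right) - 481 = 45288 - 481 = 44807$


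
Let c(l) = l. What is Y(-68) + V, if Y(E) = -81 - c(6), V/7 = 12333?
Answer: 86244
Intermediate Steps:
V = 86331 (V = 7*12333 = 86331)
Y(E) = -87 (Y(E) = -81 - 1*6 = -81 - 6 = -87)
Y(-68) + V = -87 + 86331 = 86244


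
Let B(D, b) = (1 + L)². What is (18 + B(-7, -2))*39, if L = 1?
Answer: 858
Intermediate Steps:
B(D, b) = 4 (B(D, b) = (1 + 1)² = 2² = 4)
(18 + B(-7, -2))*39 = (18 + 4)*39 = 22*39 = 858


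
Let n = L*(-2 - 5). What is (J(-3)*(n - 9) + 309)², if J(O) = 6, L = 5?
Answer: 2025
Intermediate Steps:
n = -35 (n = 5*(-2 - 5) = 5*(-7) = -35)
(J(-3)*(n - 9) + 309)² = (6*(-35 - 9) + 309)² = (6*(-44) + 309)² = (-264 + 309)² = 45² = 2025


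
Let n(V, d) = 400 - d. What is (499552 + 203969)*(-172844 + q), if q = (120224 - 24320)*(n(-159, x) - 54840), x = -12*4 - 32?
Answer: -3667816782593964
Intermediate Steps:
x = -80 (x = -48 - 32 = -80)
q = -5213341440 (q = (120224 - 24320)*((400 - 1*(-80)) - 54840) = 95904*((400 + 80) - 54840) = 95904*(480 - 54840) = 95904*(-54360) = -5213341440)
(499552 + 203969)*(-172844 + q) = (499552 + 203969)*(-172844 - 5213341440) = 703521*(-5213514284) = -3667816782593964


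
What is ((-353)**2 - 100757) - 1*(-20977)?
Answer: 44829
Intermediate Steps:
((-353)**2 - 100757) - 1*(-20977) = (124609 - 100757) + 20977 = 23852 + 20977 = 44829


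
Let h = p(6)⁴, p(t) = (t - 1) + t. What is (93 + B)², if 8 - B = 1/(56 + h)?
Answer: 2203431484816/216001809 ≈ 10201.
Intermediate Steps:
p(t) = -1 + 2*t (p(t) = (-1 + t) + t = -1 + 2*t)
h = 14641 (h = (-1 + 2*6)⁴ = (-1 + 12)⁴ = 11⁴ = 14641)
B = 117575/14697 (B = 8 - 1/(56 + 14641) = 8 - 1/14697 = 117575/14697 ≈ 7.9999)
(93 + B)² = (93 + 117575/14697)² = (1484396/14697)² = 2203431484816/216001809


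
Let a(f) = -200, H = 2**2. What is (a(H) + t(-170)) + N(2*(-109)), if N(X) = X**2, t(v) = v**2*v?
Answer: -4865676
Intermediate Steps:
H = 4
t(v) = v**3
(a(H) + t(-170)) + N(2*(-109)) = (-200 + (-170)**3) + (2*(-109))**2 = (-200 - 4913000) + (-218)**2 = -4913200 + 47524 = -4865676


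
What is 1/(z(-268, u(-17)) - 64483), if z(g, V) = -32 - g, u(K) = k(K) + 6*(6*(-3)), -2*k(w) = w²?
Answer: -1/64247 ≈ -1.5565e-5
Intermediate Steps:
k(w) = -w²/2
u(K) = -108 - K²/2 (u(K) = -K²/2 + 6*(6*(-3)) = -K²/2 + 6*(-18) = -K²/2 - 108 = -108 - K²/2)
1/(z(-268, u(-17)) - 64483) = 1/((-32 - 1*(-268)) - 64483) = 1/((-32 + 268) - 64483) = 1/(236 - 64483) = 1/(-64247) = -1/64247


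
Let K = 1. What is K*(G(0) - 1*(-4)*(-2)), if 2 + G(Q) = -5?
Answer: -15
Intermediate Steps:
G(Q) = -7 (G(Q) = -2 - 5 = -7)
K*(G(0) - 1*(-4)*(-2)) = 1*(-7 - 1*(-4)*(-2)) = 1*(-7 + 4*(-2)) = 1*(-7 - 8) = 1*(-15) = -15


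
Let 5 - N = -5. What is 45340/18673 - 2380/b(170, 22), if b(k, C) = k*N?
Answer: 95989/93365 ≈ 1.0281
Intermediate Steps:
N = 10 (N = 5 - 1*(-5) = 5 + 5 = 10)
b(k, C) = 10*k (b(k, C) = k*10 = 10*k)
45340/18673 - 2380/b(170, 22) = 45340/18673 - 2380/(10*170) = 45340*(1/18673) - 2380/1700 = 45340/18673 - 2380*1/1700 = 45340/18673 - 7/5 = 95989/93365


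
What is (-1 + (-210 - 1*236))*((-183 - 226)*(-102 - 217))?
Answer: -58320537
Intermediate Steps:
(-1 + (-210 - 1*236))*((-183 - 226)*(-102 - 217)) = (-1 + (-210 - 236))*(-409*(-319)) = (-1 - 446)*130471 = -447*130471 = -58320537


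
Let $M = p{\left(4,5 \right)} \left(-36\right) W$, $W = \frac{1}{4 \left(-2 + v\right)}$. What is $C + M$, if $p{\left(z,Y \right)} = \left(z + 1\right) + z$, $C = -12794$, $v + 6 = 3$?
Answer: $- \frac{63889}{5} \approx -12778.0$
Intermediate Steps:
$v = -3$ ($v = -6 + 3 = -3$)
$W = - \frac{1}{20}$ ($W = \frac{1}{4 \left(-2 - 3\right)} = \frac{1}{4 \left(-5\right)} = \frac{1}{-20} = - \frac{1}{20} \approx -0.05$)
$p{\left(z,Y \right)} = 1 + 2 z$ ($p{\left(z,Y \right)} = \left(1 + z\right) + z = 1 + 2 z$)
$M = \frac{81}{5}$ ($M = \left(1 + 2 \cdot 4\right) \left(-36\right) \left(- \frac{1}{20}\right) = \left(1 + 8\right) \left(-36\right) \left(- \frac{1}{20}\right) = 9 \left(-36\right) \left(- \frac{1}{20}\right) = \left(-324\right) \left(- \frac{1}{20}\right) = \frac{81}{5} \approx 16.2$)
$C + M = -12794 + \frac{81}{5} = - \frac{63889}{5}$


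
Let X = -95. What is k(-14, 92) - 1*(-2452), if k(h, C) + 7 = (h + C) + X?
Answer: 2428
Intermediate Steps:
k(h, C) = -102 + C + h (k(h, C) = -7 + ((h + C) - 95) = -7 + ((C + h) - 95) = -7 + (-95 + C + h) = -102 + C + h)
k(-14, 92) - 1*(-2452) = (-102 + 92 - 14) - 1*(-2452) = -24 + 2452 = 2428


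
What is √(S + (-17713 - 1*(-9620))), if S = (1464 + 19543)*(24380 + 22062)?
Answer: 3*√108399889 ≈ 31235.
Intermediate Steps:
S = 975607094 (S = 21007*46442 = 975607094)
√(S + (-17713 - 1*(-9620))) = √(975607094 + (-17713 - 1*(-9620))) = √(975607094 + (-17713 + 9620)) = √(975607094 - 8093) = √975599001 = 3*√108399889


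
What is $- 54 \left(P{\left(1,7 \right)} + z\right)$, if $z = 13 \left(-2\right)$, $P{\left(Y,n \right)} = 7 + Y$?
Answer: $972$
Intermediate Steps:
$z = -26$
$- 54 \left(P{\left(1,7 \right)} + z\right) = - 54 \left(\left(7 + 1\right) - 26\right) = - 54 \left(8 - 26\right) = \left(-54\right) \left(-18\right) = 972$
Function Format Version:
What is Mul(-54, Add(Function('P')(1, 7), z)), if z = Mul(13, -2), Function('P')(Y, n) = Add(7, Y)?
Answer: 972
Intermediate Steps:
z = -26
Mul(-54, Add(Function('P')(1, 7), z)) = Mul(-54, Add(Add(7, 1), -26)) = Mul(-54, Add(8, -26)) = Mul(-54, -18) = 972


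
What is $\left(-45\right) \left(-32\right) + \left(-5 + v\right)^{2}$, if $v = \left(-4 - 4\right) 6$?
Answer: $4249$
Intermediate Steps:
$v = -48$ ($v = \left(-8\right) 6 = -48$)
$\left(-45\right) \left(-32\right) + \left(-5 + v\right)^{2} = \left(-45\right) \left(-32\right) + \left(-5 - 48\right)^{2} = 1440 + \left(-53\right)^{2} = 1440 + 2809 = 4249$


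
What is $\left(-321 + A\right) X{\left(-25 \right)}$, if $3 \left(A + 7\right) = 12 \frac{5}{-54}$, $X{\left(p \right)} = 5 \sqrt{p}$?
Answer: $- \frac{221650 i}{27} \approx - 8209.3 i$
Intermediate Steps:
$A = - \frac{199}{27}$ ($A = -7 + \frac{12 \frac{5}{-54}}{3} = -7 + \frac{12 \cdot 5 \left(- \frac{1}{54}\right)}{3} = -7 + \frac{12 \left(- \frac{5}{54}\right)}{3} = -7 + \frac{1}{3} \left(- \frac{10}{9}\right) = -7 - \frac{10}{27} = - \frac{199}{27} \approx -7.3704$)
$\left(-321 + A\right) X{\left(-25 \right)} = \left(-321 - \frac{199}{27}\right) 5 \sqrt{-25} = - \frac{8866 \cdot 5 \cdot 5 i}{27} = - \frac{8866 \cdot 25 i}{27} = - \frac{221650 i}{27}$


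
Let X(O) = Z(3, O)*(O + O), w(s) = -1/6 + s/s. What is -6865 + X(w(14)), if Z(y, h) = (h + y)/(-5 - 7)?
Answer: -1482955/216 ≈ -6865.5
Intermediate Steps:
Z(y, h) = -h/12 - y/12 (Z(y, h) = (h + y)/(-12) = (h + y)*(-1/12) = -h/12 - y/12)
w(s) = ⅚ (w(s) = -1*⅙ + 1 = -⅙ + 1 = ⅚)
X(O) = 2*O*(-¼ - O/12) (X(O) = (-O/12 - 1/12*3)*(O + O) = (-O/12 - ¼)*(2*O) = (-¼ - O/12)*(2*O) = 2*O*(-¼ - O/12))
-6865 + X(w(14)) = -6865 - ⅙*⅚*(3 + ⅚) = -6865 - ⅙*⅚*23/6 = -6865 - 115/216 = -1482955/216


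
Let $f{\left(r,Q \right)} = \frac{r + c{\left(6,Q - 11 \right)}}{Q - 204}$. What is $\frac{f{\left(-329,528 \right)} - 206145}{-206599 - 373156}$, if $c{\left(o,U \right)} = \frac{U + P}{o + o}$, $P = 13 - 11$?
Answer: $\frac{2698637}{7589520} \approx 0.35557$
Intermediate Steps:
$P = 2$
$c{\left(o,U \right)} = \frac{2 + U}{2 o}$ ($c{\left(o,U \right)} = \frac{U + 2}{o + o} = \frac{2 + U}{2 o}$)
$f{\left(r,Q \right)} = \frac{- \frac{3}{4} + r + \frac{Q}{12}}{-204 + Q}$ ($f{\left(r,Q \right)} = \frac{r + \frac{2 + \left(Q - 11\right)}{2 \cdot 6}}{Q - 204} = \frac{r + \frac{1}{2} \cdot \frac{1}{6} \left(2 + \left(Q - 11\right)\right)}{-204 + Q} = \frac{r + \frac{1}{2} \cdot \frac{1}{6} \left(2 + \left(-11 + Q\right)\right)}{-204 + Q} = \frac{r + \frac{1}{2} \cdot \frac{1}{6} \left(-9 + Q\right)}{-204 + Q} = \frac{r + \left(- \frac{3}{4} + \frac{Q}{12}\right)}{-204 + Q} = \frac{- \frac{3}{4} + r + \frac{Q}{12}}{-204 + Q}$)
$\frac{f{\left(-329,528 \right)} - 206145}{-206599 - 373156} = \frac{\frac{-9 + 528 + 12 \left(-329\right)}{12 \left(-204 + 528\right)} - 206145}{-206599 - 373156} = \frac{\frac{-9 + 528 - 3948}{12 \cdot 324} - 206145}{-579755} = \left(\frac{1}{12} \cdot \frac{1}{324} \left(-3429\right) - 206145\right) \left(- \frac{1}{579755}\right) = \left(- \frac{127}{144} - 206145\right) \left(- \frac{1}{579755}\right) = \left(- \frac{29685007}{144}\right) \left(- \frac{1}{579755}\right) = \frac{2698637}{7589520}$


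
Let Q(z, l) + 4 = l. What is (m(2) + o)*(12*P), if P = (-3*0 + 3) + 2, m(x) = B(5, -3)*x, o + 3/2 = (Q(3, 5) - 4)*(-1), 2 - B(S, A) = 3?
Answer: -30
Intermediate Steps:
B(S, A) = -1 (B(S, A) = 2 - 1*3 = 2 - 3 = -1)
Q(z, l) = -4 + l
o = 3/2 (o = -3/2 + ((-4 + 5) - 4)*(-1) = -3/2 + (1 - 4)*(-1) = -3/2 - 3*(-1) = -3/2 + 3 = 3/2 ≈ 1.5000)
m(x) = -x
P = 5 (P = (0 + 3) + 2 = 3 + 2 = 5)
(m(2) + o)*(12*P) = (-1*2 + 3/2)*(12*5) = (-2 + 3/2)*60 = -½*60 = -30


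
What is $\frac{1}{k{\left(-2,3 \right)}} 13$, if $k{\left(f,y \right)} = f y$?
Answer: $- \frac{13}{6} \approx -2.1667$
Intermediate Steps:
$\frac{1}{k{\left(-2,3 \right)}} 13 = \frac{1}{\left(-2\right) 3} \cdot 13 = \frac{1}{-6} \cdot 13 = \left(- \frac{1}{6}\right) 13 = - \frac{13}{6}$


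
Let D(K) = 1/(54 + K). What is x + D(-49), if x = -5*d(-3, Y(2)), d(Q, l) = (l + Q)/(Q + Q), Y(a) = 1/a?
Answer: -113/60 ≈ -1.8833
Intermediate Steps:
d(Q, l) = (Q + l)/(2*Q) (d(Q, l) = (Q + l)/((2*Q)) = (Q + l)*(1/(2*Q)) = (Q + l)/(2*Q))
x = -25/12 (x = -5*(-3 + 1/2)/(2*(-3)) = -5*(-1)*(-3 + 1/2)/(2*3) = -5*(-1)*(-5)/(2*3*2) = -5*5/12 = -25/12 ≈ -2.0833)
x + D(-49) = -25/12 + 1/(54 - 49) = -25/12 + 1/5 = -113/60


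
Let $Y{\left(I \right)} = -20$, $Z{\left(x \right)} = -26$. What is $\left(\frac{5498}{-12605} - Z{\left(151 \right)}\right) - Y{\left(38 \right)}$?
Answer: $\frac{574332}{12605} \approx 45.564$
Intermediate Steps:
$\left(\frac{5498}{-12605} - Z{\left(151 \right)}\right) - Y{\left(38 \right)} = \left(\frac{5498}{-12605} - -26\right) - -20 = \left(5498 \left(- \frac{1}{12605}\right) + 26\right) + 20 = \left(- \frac{5498}{12605} + 26\right) + 20 = \frac{322232}{12605} + 20 = \frac{574332}{12605}$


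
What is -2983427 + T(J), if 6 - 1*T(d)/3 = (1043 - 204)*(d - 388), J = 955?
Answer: -4410548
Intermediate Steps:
T(d) = 976614 - 2517*d (T(d) = 18 - 3*(1043 - 204)*(d - 388) = 18 - 2517*(-388 + d) = 18 - 3*(-325532 + 839*d) = 18 + (976596 - 2517*d) = 976614 - 2517*d)
-2983427 + T(J) = -2983427 + (976614 - 2517*955) = -2983427 + (976614 - 2403735) = -2983427 - 1427121 = -4410548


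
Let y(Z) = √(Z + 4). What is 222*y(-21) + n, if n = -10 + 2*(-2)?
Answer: -14 + 222*I*√17 ≈ -14.0 + 915.33*I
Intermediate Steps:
y(Z) = √(4 + Z)
n = -14 (n = -10 - 4 = -14)
222*y(-21) + n = 222*√(4 - 21) - 14 = 222*√(-17) - 14 = 222*(I*√17) - 14 = 222*I*√17 - 14 = -14 + 222*I*√17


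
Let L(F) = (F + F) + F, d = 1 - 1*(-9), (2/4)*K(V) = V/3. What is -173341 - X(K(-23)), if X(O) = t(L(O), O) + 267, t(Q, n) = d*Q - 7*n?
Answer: -519766/3 ≈ -1.7326e+5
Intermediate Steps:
K(V) = 2*V/3 (K(V) = 2*(V/3) = 2*V/3)
d = 10 (d = 1 + 9 = 10)
L(F) = 3*F (L(F) = 2*F + F = 3*F)
t(Q, n) = -7*n + 10*Q (t(Q, n) = 10*Q - 7*n = -7*n + 10*Q)
X(O) = 267 + 23*O (X(O) = (-7*O + 10*(3*O)) + 267 = (-7*O + 30*O) + 267 = 23*O + 267 = 267 + 23*O)
-173341 - X(K(-23)) = -173341 - (267 + 23*((2/3)*(-23))) = -173341 - (267 + 23*(-46/3)) = -173341 - (267 - 1058/3) = -173341 - 1*(-257/3) = -173341 + 257/3 = -519766/3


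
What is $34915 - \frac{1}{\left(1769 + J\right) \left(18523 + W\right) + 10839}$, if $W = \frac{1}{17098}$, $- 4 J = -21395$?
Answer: $\frac{314852474812292203}{9017685086993} \approx 34915.0$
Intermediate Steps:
$J = \frac{21395}{4}$ ($J = \left(- \frac{1}{4}\right) \left(-21395\right) = \frac{21395}{4} \approx 5348.8$)
$W = \frac{1}{17098} \approx 5.8486 \cdot 10^{-5}$
$34915 - \frac{1}{\left(1769 + J\right) \left(18523 + W\right) + 10839} = 34915 - \frac{1}{\left(1769 + \frac{21395}{4}\right) \left(18523 + \frac{1}{17098}\right) + 10839} = 34915 - \frac{1}{\frac{28471}{4} \cdot \frac{316706255}{17098} + 10839} = 34915 - \frac{1}{\frac{9016943786105}{68392} + 10839} = 34915 - \frac{1}{\frac{9017685086993}{68392}} = 34915 - \frac{68392}{9017685086993} = \frac{314852474812292203}{9017685086993}$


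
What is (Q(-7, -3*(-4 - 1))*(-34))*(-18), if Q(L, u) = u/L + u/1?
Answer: 55080/7 ≈ 7868.6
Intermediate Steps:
Q(L, u) = u + u/L (Q(L, u) = u/L + u*1 = u/L + u = u + u/L)
(Q(-7, -3*(-4 - 1))*(-34))*(-18) = ((-3*(-4 - 1) - 3*(-4 - 1)/(-7))*(-34))*(-18) = ((-3*(-5) - 3*(-5)*(-⅐))*(-34))*(-18) = ((15 + 15*(-⅐))*(-34))*(-18) = ((15 - 15/7)*(-34))*(-18) = ((90/7)*(-34))*(-18) = -3060/7*(-18) = 55080/7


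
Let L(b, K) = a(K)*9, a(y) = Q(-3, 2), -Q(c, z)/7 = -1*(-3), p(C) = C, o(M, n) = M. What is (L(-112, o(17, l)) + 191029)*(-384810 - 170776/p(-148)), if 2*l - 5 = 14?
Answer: -2709026471840/37 ≈ -7.3217e+10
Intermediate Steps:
l = 19/2 (l = 5/2 + (½)*14 = 5/2 + 7 = 19/2 ≈ 9.5000)
Q(c, z) = -21 (Q(c, z) = -(-7)*(-3) = -7*3 = -21)
a(y) = -21
L(b, K) = -189 (L(b, K) = -21*9 = -189)
(L(-112, o(17, l)) + 191029)*(-384810 - 170776/p(-148)) = (-189 + 191029)*(-384810 - 170776/(-148)) = 190840*(-384810 - 170776*(-1/148)) = 190840*(-384810 + 42694/37) = 190840*(-14195276/37) = -2709026471840/37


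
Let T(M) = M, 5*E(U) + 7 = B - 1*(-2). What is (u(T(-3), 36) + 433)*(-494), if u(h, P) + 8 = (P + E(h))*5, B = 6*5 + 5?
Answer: -313690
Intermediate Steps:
B = 35 (B = 30 + 5 = 35)
E(U) = 6 (E(U) = -7/5 + (35 - 1*(-2))/5 = -7/5 + (35 + 2)/5 = -7/5 + (1/5)*37 = -7/5 + 37/5 = 6)
u(h, P) = 22 + 5*P (u(h, P) = -8 + (P + 6)*5 = -8 + (6 + P)*5 = -8 + (30 + 5*P) = 22 + 5*P)
(u(T(-3), 36) + 433)*(-494) = ((22 + 5*36) + 433)*(-494) = ((22 + 180) + 433)*(-494) = (202 + 433)*(-494) = 635*(-494) = -313690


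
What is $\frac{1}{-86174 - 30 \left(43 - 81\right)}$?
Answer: $- \frac{1}{85034} \approx -1.176 \cdot 10^{-5}$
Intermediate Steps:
$\frac{1}{-86174 - 30 \left(43 - 81\right)} = \frac{1}{-86174 - -1140} = \frac{1}{-86174 + 1140} = \frac{1}{-85034} = - \frac{1}{85034}$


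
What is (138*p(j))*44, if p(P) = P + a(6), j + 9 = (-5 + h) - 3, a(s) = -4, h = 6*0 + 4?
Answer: -103224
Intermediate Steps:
h = 4 (h = 0 + 4 = 4)
j = -13 (j = -9 + ((-5 + 4) - 3) = -9 + (-1 - 3) = -9 - 4 = -13)
p(P) = -4 + P (p(P) = P - 4 = -4 + P)
(138*p(j))*44 = (138*(-4 - 13))*44 = (138*(-17))*44 = -2346*44 = -103224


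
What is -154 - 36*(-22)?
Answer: 638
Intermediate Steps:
-154 - 36*(-22) = -154 + 792 = 638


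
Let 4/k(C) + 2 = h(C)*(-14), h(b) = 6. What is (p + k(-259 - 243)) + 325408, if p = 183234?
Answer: 21871604/43 ≈ 5.0864e+5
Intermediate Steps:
k(C) = -2/43 (k(C) = 4/(-2 + 6*(-14)) = 4/(-2 - 84) = 4/(-86) = 4*(-1/86) = -2/43)
(p + k(-259 - 243)) + 325408 = (183234 - 2/43) + 325408 = 7879060/43 + 325408 = 21871604/43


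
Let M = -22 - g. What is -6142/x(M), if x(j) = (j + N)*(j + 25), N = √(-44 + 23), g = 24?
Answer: -282532/44877 - 6142*I*√21/44877 ≈ -6.2957 - 0.62718*I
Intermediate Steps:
M = -46 (M = -22 - 1*24 = -22 - 24 = -46)
N = I*√21 (N = √(-21) = I*√21 ≈ 4.5826*I)
x(j) = (25 + j)*(j + I*√21) (x(j) = (j + I*√21)*(j + 25) = (j + I*√21)*(25 + j) = (25 + j)*(j + I*√21))
-6142/x(M) = -6142/((-46)² + 25*(-46) + 25*I*√21 + I*(-46)*√21) = -6142/(2116 - 1150 + 25*I*√21 - 46*I*√21) = -6142/(966 - 21*I*√21)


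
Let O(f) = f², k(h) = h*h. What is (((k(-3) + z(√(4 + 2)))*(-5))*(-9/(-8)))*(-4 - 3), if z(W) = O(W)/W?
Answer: 2835/8 + 315*√6/8 ≈ 450.82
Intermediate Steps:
k(h) = h²
z(W) = W (z(W) = W²/W = W)
(((k(-3) + z(√(4 + 2)))*(-5))*(-9/(-8)))*(-4 - 3) = ((((-3)² + √(4 + 2))*(-5))*(-9/(-8)))*(-4 - 3) = (((9 + √6)*(-5))*(-9*(-⅛)))*(-7) = ((-45 - 5*√6)*(9/8))*(-7) = (-405/8 - 45*√6/8)*(-7) = 2835/8 + 315*√6/8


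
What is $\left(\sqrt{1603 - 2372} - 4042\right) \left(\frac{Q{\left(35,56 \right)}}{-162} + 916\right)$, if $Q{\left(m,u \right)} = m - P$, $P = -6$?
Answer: $- \frac{299817371}{81} + \frac{148351 i \sqrt{769}}{162} \approx -3.7014 \cdot 10^{6} + 25394.0 i$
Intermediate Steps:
$Q{\left(m,u \right)} = 6 + m$ ($Q{\left(m,u \right)} = m - -6 = m + 6 = 6 + m$)
$\left(\sqrt{1603 - 2372} - 4042\right) \left(\frac{Q{\left(35,56 \right)}}{-162} + 916\right) = \left(\sqrt{1603 - 2372} - 4042\right) \left(\frac{6 + 35}{-162} + 916\right) = \left(\sqrt{-769} - 4042\right) \left(41 \left(- \frac{1}{162}\right) + 916\right) = \left(i \sqrt{769} - 4042\right) \left(- \frac{41}{162} + 916\right) = \left(-4042 + i \sqrt{769}\right) \frac{148351}{162} = - \frac{299817371}{81} + \frac{148351 i \sqrt{769}}{162}$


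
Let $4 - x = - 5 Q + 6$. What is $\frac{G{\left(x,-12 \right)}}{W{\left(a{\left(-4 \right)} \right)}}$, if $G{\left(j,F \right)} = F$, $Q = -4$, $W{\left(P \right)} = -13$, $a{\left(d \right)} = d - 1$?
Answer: $\frac{12}{13} \approx 0.92308$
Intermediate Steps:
$a{\left(d \right)} = -1 + d$
$x = -22$ ($x = 4 - \left(\left(-5\right) \left(-4\right) + 6\right) = 4 - \left(20 + 6\right) = 4 - 26 = -22$)
$\frac{G{\left(x,-12 \right)}}{W{\left(a{\left(-4 \right)} \right)}} = - \frac{12}{-13} = \left(-12\right) \left(- \frac{1}{13}\right) = \frac{12}{13}$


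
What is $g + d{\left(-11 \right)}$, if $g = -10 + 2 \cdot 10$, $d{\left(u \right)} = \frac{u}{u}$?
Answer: $11$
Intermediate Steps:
$d{\left(u \right)} = 1$
$g = 10$ ($g = -10 + 20 = 10$)
$g + d{\left(-11 \right)} = 10 + 1 = 11$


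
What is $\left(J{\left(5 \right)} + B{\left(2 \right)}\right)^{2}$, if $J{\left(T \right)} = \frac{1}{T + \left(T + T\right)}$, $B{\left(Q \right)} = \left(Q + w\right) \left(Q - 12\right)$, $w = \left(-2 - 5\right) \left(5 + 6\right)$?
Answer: $\frac{126585001}{225} \approx 5.626 \cdot 10^{5}$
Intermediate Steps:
$w = -77$ ($w = \left(-7\right) 11 = -77$)
$B{\left(Q \right)} = \left(-77 + Q\right) \left(-12 + Q\right)$ ($B{\left(Q \right)} = \left(Q - 77\right) \left(Q - 12\right) = \left(-77 + Q\right) \left(-12 + Q\right)$)
$J{\left(T \right)} = \frac{1}{3 T}$ ($J{\left(T \right)} = \frac{1}{T + 2 T} = \frac{1}{3 T}$)
$\left(J{\left(5 \right)} + B{\left(2 \right)}\right)^{2} = \left(\frac{1}{3 \cdot 5} + \left(924 + 2^{2} - 178\right)\right)^{2} = \left(\frac{1}{3} \cdot \frac{1}{5} + \left(924 + 4 - 178\right)\right)^{2} = \left(\frac{1}{15} + 750\right)^{2} = \left(\frac{11251}{15}\right)^{2} = \frac{126585001}{225}$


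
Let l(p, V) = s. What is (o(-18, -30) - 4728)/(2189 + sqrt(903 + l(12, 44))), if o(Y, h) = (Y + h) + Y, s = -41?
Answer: -3498022/1596953 + 1598*sqrt(862)/1596953 ≈ -2.1611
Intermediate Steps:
o(Y, h) = h + 2*Y
l(p, V) = -41
(o(-18, -30) - 4728)/(2189 + sqrt(903 + l(12, 44))) = ((-30 + 2*(-18)) - 4728)/(2189 + sqrt(903 - 41)) = ((-30 - 36) - 4728)/(2189 + sqrt(862)) = (-66 - 4728)/(2189 + sqrt(862)) = -4794/(2189 + sqrt(862))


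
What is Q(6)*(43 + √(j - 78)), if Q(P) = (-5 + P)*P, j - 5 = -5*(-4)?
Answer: 258 + 6*I*√53 ≈ 258.0 + 43.681*I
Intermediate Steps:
j = 25 (j = 5 - 5*(-4) = 5 + 20 = 25)
Q(P) = P*(-5 + P)
Q(6)*(43 + √(j - 78)) = (6*(-5 + 6))*(43 + √(25 - 78)) = (6*1)*(43 + √(-53)) = 6*(43 + I*√53) = 258 + 6*I*√53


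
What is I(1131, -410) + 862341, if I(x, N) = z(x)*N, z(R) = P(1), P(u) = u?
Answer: 861931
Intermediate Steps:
z(R) = 1
I(x, N) = N (I(x, N) = 1*N = N)
I(1131, -410) + 862341 = -410 + 862341 = 861931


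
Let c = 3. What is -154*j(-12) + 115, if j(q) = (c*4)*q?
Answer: 22291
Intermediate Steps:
j(q) = 12*q (j(q) = (3*4)*q = 12*q)
-154*j(-12) + 115 = -1848*(-12) + 115 = -154*(-144) + 115 = 22176 + 115 = 22291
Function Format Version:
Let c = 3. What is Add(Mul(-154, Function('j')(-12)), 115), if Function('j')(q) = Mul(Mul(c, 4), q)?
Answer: 22291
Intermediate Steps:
Function('j')(q) = Mul(12, q) (Function('j')(q) = Mul(Mul(3, 4), q) = Mul(12, q))
Add(Mul(-154, Function('j')(-12)), 115) = Add(Mul(-154, Mul(12, -12)), 115) = Add(Mul(-154, -144), 115) = Add(22176, 115) = 22291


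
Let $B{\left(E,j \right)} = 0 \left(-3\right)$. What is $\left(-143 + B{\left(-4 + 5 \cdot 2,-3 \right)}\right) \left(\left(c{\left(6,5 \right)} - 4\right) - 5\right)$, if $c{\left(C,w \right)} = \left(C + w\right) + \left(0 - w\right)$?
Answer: $429$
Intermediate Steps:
$B{\left(E,j \right)} = 0$
$c{\left(C,w \right)} = C$ ($c{\left(C,w \right)} = \left(C + w\right) - w = C$)
$\left(-143 + B{\left(-4 + 5 \cdot 2,-3 \right)}\right) \left(\left(c{\left(6,5 \right)} - 4\right) - 5\right) = \left(-143 + 0\right) \left(\left(6 - 4\right) - 5\right) = - 143 \left(2 - 5\right) = \left(-143\right) \left(-3\right) = 429$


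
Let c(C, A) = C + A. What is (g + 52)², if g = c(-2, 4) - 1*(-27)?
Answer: 6561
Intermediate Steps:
c(C, A) = A + C
g = 29 (g = (4 - 2) - 1*(-27) = 2 + 27 = 29)
(g + 52)² = (29 + 52)² = 81² = 6561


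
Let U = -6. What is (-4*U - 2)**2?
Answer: 484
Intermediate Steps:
(-4*U - 2)**2 = (-4*(-6) - 2)**2 = (24 - 2)**2 = 22**2 = 484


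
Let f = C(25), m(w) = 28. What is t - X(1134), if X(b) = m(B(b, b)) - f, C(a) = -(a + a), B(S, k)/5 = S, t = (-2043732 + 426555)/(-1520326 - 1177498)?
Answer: -208813095/2697824 ≈ -77.401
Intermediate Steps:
t = 1617177/2697824 (t = -1617177/(-2697824) = -1617177*(-1/2697824) = 1617177/2697824 ≈ 0.59944)
B(S, k) = 5*S
C(a) = -2*a
f = -50 (f = -2*25 = -50)
X(b) = 78 (X(b) = 28 - 1*(-50) = 28 + 50 = 78)
t - X(1134) = 1617177/2697824 - 1*78 = 1617177/2697824 - 78 = -208813095/2697824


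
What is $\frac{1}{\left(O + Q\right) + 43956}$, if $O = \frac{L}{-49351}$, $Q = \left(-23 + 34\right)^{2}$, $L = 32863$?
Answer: $\frac{49351}{2175211164} \approx 2.2688 \cdot 10^{-5}$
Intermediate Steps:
$Q = 121$ ($Q = 11^{2} = 121$)
$O = - \frac{32863}{49351}$ ($O = \frac{32863}{-49351} = 32863 \left(- \frac{1}{49351}\right) = - \frac{32863}{49351} \approx -0.6659$)
$\frac{1}{\left(O + Q\right) + 43956} = \frac{1}{\left(- \frac{32863}{49351} + 121\right) + 43956} = \frac{1}{\frac{5938608}{49351} + 43956} = \frac{1}{\frac{2175211164}{49351}} = \frac{49351}{2175211164}$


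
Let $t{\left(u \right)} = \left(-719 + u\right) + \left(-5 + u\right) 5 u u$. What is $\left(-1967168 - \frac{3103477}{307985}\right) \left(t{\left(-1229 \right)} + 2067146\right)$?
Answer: $\frac{5645025652880008181804}{307985} \approx 1.8329 \cdot 10^{16}$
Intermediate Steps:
$t{\left(u \right)} = -719 + u + u^{2} \left(-25 + 5 u\right)$ ($t{\left(u \right)} = \left(-719 + u\right) + \left(-25 + 5 u\right) u u = \left(-719 + u\right) + u \left(-25 + 5 u\right) u = \left(-719 + u\right) + u^{2} \left(-25 + 5 u\right) = -719 + u + u^{2} \left(-25 + 5 u\right)$)
$\left(-1967168 - \frac{3103477}{307985}\right) \left(t{\left(-1229 \right)} + 2067146\right) = \left(-1967168 - \frac{3103477}{307985}\right) \left(\left(-719 - 1229 - 25 \left(-1229\right)^{2} + 5 \left(-1229\right)^{3}\right) + 2067146\right) = \left(-1967168 - \frac{3103477}{307985}\right) \left(\left(-719 - 1229 - 37761025 + 5 \left(-1856331989\right)\right) + 2067146\right) = \left(-1967168 - \frac{3103477}{307985}\right) \left(\left(-719 - 1229 - 37761025 - 9281659945\right) + 2067146\right) = - \frac{605861339957 \left(-9319422918 + 2067146\right)}{307985} = \left(- \frac{605861339957}{307985}\right) \left(-9317355772\right) = \frac{5645025652880008181804}{307985}$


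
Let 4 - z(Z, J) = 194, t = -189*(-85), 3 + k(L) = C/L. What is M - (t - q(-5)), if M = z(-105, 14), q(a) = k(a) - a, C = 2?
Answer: -81267/5 ≈ -16253.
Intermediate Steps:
k(L) = -3 + 2/L
t = 16065
z(Z, J) = -190 (z(Z, J) = 4 - 1*194 = 4 - 194 = -190)
q(a) = -3 - a + 2/a (q(a) = (-3 + 2/a) - a = -3 - a + 2/a)
M = -190
M - (t - q(-5)) = -190 - (16065 - (-3 - 1*(-5) + 2/(-5))) = -190 - (16065 - (-3 + 5 + 2*(-1/5))) = -190 - (16065 - (-3 + 5 - 2/5)) = -190 - (16065 - 1*8/5) = -190 - (16065 - 8/5) = -190 - 1*80317/5 = -190 - 80317/5 = -81267/5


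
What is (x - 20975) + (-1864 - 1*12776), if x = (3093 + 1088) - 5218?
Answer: -36652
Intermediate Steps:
x = -1037 (x = 4181 - 5218 = -1037)
(x - 20975) + (-1864 - 1*12776) = (-1037 - 20975) + (-1864 - 1*12776) = -22012 + (-1864 - 12776) = -22012 - 14640 = -36652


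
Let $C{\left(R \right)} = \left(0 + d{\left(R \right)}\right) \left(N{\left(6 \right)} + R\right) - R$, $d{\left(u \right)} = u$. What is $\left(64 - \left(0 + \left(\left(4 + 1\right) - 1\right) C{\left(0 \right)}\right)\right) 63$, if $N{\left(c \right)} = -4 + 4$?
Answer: $4032$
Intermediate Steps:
$N{\left(c \right)} = 0$
$C{\left(R \right)} = R^{2} - R$ ($C{\left(R \right)} = \left(0 + R\right) \left(0 + R\right) - R = R R - R = R^{2} - R$)
$\left(64 - \left(0 + \left(\left(4 + 1\right) - 1\right) C{\left(0 \right)}\right)\right) 63 = \left(64 - \left(0 + \left(\left(4 + 1\right) - 1\right) 0 \left(-1 + 0\right)\right)\right) 63 = \left(64 - \left(0 + \left(5 - 1\right) 0 \left(-1\right)\right)\right) 63 = \left(64 - \left(0 + 4 \cdot 0\right)\right) 63 = \left(64 - \left(0 + 0\right)\right) 63 = \left(64 - 0\right) 63 = \left(64 + 0\right) 63 = 64 \cdot 63 = 4032$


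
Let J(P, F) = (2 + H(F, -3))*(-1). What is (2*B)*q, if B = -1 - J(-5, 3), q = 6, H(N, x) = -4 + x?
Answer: -72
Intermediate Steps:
J(P, F) = 5 (J(P, F) = (2 + (-4 - 3))*(-1) = (2 - 7)*(-1) = -5*(-1) = 5)
B = -6 (B = -1 - 1*5 = -1 - 5 = -6)
(2*B)*q = (2*(-6))*6 = -12*6 = -72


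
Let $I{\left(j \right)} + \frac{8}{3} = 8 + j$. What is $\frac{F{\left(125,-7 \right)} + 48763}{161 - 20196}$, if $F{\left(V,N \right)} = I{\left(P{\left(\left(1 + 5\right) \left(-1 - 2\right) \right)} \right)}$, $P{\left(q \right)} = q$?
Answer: $- \frac{146251}{60105} \approx -2.4333$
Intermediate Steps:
$I{\left(j \right)} = \frac{16}{3} + j$ ($I{\left(j \right)} = - \frac{8}{3} + \left(8 + j\right) = \frac{16}{3} + j$)
$F{\left(V,N \right)} = - \frac{38}{3}$ ($F{\left(V,N \right)} = \frac{16}{3} + \left(1 + 5\right) \left(-1 - 2\right) = \frac{16}{3} + 6 \left(-3\right) = \frac{16}{3} - 18 = - \frac{38}{3}$)
$\frac{F{\left(125,-7 \right)} + 48763}{161 - 20196} = \frac{- \frac{38}{3} + 48763}{161 - 20196} = \frac{146251}{3 \left(-20035\right)} = \frac{146251}{3} \left(- \frac{1}{20035}\right) = - \frac{146251}{60105}$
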